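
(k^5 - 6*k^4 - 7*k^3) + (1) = k^5 - 6*k^4 - 7*k^3 + 1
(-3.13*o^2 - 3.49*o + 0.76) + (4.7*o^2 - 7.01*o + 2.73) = 1.57*o^2 - 10.5*o + 3.49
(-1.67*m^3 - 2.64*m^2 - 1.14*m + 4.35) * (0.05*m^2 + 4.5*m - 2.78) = -0.0835*m^5 - 7.647*m^4 - 7.2944*m^3 + 2.4267*m^2 + 22.7442*m - 12.093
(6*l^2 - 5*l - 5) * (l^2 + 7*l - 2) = 6*l^4 + 37*l^3 - 52*l^2 - 25*l + 10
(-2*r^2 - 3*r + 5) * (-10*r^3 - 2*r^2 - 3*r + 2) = 20*r^5 + 34*r^4 - 38*r^3 - 5*r^2 - 21*r + 10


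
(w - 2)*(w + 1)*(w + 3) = w^3 + 2*w^2 - 5*w - 6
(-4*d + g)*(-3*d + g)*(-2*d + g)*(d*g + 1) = -24*d^4*g + 26*d^3*g^2 - 24*d^3 - 9*d^2*g^3 + 26*d^2*g + d*g^4 - 9*d*g^2 + g^3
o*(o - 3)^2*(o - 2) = o^4 - 8*o^3 + 21*o^2 - 18*o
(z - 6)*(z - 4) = z^2 - 10*z + 24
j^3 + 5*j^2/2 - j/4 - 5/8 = (j - 1/2)*(j + 1/2)*(j + 5/2)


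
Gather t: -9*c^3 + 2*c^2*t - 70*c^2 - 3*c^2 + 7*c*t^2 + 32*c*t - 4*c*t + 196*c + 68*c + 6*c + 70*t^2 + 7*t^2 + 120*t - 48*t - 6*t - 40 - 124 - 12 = -9*c^3 - 73*c^2 + 270*c + t^2*(7*c + 77) + t*(2*c^2 + 28*c + 66) - 176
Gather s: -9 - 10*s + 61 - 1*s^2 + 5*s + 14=-s^2 - 5*s + 66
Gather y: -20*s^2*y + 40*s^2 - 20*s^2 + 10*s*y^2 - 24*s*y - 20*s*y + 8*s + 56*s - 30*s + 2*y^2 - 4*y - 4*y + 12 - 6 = 20*s^2 + 34*s + y^2*(10*s + 2) + y*(-20*s^2 - 44*s - 8) + 6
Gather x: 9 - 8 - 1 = 0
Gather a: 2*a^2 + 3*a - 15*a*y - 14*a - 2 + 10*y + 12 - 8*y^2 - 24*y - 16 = 2*a^2 + a*(-15*y - 11) - 8*y^2 - 14*y - 6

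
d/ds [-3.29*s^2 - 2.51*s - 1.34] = -6.58*s - 2.51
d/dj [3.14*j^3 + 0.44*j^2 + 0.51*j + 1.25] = 9.42*j^2 + 0.88*j + 0.51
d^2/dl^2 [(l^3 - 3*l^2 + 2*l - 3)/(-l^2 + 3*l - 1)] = 2*(-l^3 + 9*l^2 - 24*l + 21)/(l^6 - 9*l^5 + 30*l^4 - 45*l^3 + 30*l^2 - 9*l + 1)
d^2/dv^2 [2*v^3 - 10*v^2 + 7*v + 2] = 12*v - 20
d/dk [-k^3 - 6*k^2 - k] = -3*k^2 - 12*k - 1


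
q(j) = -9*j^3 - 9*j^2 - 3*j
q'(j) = -27*j^2 - 18*j - 3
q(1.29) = -38.17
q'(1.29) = -71.15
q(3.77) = -621.47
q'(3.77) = -454.61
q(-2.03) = 44.29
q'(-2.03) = -77.72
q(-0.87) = 1.72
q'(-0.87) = -7.78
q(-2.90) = 152.51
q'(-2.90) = -177.87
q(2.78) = -271.26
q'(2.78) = -261.71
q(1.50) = -55.12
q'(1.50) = -90.75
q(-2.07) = 47.47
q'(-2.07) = -81.43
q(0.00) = 0.00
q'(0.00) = -3.00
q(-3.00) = 171.00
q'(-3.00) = -192.00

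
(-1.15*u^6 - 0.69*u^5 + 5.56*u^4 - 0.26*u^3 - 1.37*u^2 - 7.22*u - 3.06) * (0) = 0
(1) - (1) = 0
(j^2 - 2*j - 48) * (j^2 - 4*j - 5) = j^4 - 6*j^3 - 45*j^2 + 202*j + 240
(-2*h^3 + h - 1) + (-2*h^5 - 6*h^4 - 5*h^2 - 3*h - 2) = -2*h^5 - 6*h^4 - 2*h^3 - 5*h^2 - 2*h - 3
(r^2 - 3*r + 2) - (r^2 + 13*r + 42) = -16*r - 40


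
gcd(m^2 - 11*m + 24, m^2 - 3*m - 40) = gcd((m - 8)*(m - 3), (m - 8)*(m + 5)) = m - 8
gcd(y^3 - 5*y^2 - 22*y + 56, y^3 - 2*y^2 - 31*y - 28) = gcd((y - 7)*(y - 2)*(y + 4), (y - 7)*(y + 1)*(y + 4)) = y^2 - 3*y - 28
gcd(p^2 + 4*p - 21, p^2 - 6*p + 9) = p - 3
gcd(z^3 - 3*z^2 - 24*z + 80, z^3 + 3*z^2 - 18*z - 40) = z^2 + z - 20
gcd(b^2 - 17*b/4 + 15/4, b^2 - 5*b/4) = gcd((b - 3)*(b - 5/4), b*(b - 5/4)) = b - 5/4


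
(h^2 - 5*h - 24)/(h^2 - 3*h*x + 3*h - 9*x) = (8 - h)/(-h + 3*x)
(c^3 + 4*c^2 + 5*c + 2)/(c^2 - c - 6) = (c^2 + 2*c + 1)/(c - 3)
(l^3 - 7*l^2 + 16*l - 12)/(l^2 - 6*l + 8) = (l^2 - 5*l + 6)/(l - 4)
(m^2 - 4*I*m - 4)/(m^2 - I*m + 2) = (m - 2*I)/(m + I)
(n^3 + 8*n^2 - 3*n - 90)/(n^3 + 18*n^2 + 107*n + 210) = (n - 3)/(n + 7)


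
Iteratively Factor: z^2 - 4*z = (z)*(z - 4)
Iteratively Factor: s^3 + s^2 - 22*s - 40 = (s + 4)*(s^2 - 3*s - 10) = (s + 2)*(s + 4)*(s - 5)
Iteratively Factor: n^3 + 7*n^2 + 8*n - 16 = (n + 4)*(n^2 + 3*n - 4) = (n - 1)*(n + 4)*(n + 4)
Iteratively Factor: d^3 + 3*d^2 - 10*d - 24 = (d - 3)*(d^2 + 6*d + 8) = (d - 3)*(d + 2)*(d + 4)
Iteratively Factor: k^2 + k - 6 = (k - 2)*(k + 3)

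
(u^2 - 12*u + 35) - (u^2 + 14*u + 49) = -26*u - 14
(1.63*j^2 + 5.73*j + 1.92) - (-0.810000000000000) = 1.63*j^2 + 5.73*j + 2.73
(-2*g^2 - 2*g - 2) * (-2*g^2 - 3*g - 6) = 4*g^4 + 10*g^3 + 22*g^2 + 18*g + 12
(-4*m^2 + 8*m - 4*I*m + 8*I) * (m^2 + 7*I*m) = -4*m^4 + 8*m^3 - 32*I*m^3 + 28*m^2 + 64*I*m^2 - 56*m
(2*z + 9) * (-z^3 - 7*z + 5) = -2*z^4 - 9*z^3 - 14*z^2 - 53*z + 45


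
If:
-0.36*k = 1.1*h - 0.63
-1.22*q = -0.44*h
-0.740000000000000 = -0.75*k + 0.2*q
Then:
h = 0.24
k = 1.01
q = 0.09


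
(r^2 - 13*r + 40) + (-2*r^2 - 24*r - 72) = -r^2 - 37*r - 32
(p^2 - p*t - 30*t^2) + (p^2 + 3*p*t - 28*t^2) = 2*p^2 + 2*p*t - 58*t^2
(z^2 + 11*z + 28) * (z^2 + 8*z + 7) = z^4 + 19*z^3 + 123*z^2 + 301*z + 196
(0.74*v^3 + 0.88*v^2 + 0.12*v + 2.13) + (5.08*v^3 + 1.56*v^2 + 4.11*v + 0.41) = 5.82*v^3 + 2.44*v^2 + 4.23*v + 2.54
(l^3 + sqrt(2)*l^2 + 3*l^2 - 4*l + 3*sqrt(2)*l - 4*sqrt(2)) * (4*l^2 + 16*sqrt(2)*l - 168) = 4*l^5 + 12*l^4 + 20*sqrt(2)*l^4 - 152*l^3 + 60*sqrt(2)*l^3 - 408*l^2 - 248*sqrt(2)*l^2 - 504*sqrt(2)*l + 544*l + 672*sqrt(2)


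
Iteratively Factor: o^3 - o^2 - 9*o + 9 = (o - 3)*(o^2 + 2*o - 3) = (o - 3)*(o + 3)*(o - 1)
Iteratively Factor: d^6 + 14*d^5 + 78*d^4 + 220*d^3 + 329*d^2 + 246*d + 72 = (d + 4)*(d^5 + 10*d^4 + 38*d^3 + 68*d^2 + 57*d + 18) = (d + 3)*(d + 4)*(d^4 + 7*d^3 + 17*d^2 + 17*d + 6) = (d + 3)^2*(d + 4)*(d^3 + 4*d^2 + 5*d + 2) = (d + 1)*(d + 3)^2*(d + 4)*(d^2 + 3*d + 2) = (d + 1)*(d + 2)*(d + 3)^2*(d + 4)*(d + 1)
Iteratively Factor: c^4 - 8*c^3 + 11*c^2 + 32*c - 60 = (c - 2)*(c^3 - 6*c^2 - c + 30) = (c - 2)*(c + 2)*(c^2 - 8*c + 15) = (c - 3)*(c - 2)*(c + 2)*(c - 5)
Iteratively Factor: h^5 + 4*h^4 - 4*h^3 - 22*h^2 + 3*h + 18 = (h + 3)*(h^4 + h^3 - 7*h^2 - h + 6) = (h - 2)*(h + 3)*(h^3 + 3*h^2 - h - 3) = (h - 2)*(h + 1)*(h + 3)*(h^2 + 2*h - 3) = (h - 2)*(h + 1)*(h + 3)^2*(h - 1)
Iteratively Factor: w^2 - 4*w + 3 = (w - 1)*(w - 3)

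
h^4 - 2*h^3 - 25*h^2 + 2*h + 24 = (h - 6)*(h - 1)*(h + 1)*(h + 4)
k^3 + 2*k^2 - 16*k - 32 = (k - 4)*(k + 2)*(k + 4)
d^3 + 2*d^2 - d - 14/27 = (d - 2/3)*(d + 1/3)*(d + 7/3)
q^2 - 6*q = q*(q - 6)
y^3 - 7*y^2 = y^2*(y - 7)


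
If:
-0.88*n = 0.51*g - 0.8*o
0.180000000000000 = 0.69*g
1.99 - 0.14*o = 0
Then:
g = 0.26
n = 12.77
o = 14.21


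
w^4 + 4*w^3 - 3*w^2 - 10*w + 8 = (w - 1)^2*(w + 2)*(w + 4)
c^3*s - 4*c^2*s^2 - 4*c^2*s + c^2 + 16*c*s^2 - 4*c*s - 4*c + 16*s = (c - 4)*(c - 4*s)*(c*s + 1)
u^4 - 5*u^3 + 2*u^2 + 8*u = u*(u - 4)*(u - 2)*(u + 1)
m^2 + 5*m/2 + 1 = (m + 1/2)*(m + 2)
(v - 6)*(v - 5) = v^2 - 11*v + 30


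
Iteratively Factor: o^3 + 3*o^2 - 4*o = (o + 4)*(o^2 - o) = (o - 1)*(o + 4)*(o)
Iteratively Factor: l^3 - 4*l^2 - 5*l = (l - 5)*(l^2 + l) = l*(l - 5)*(l + 1)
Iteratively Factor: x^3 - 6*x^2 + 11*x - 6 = (x - 1)*(x^2 - 5*x + 6) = (x - 2)*(x - 1)*(x - 3)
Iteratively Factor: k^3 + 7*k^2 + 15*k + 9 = (k + 3)*(k^2 + 4*k + 3) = (k + 3)^2*(k + 1)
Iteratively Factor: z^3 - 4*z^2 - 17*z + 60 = (z + 4)*(z^2 - 8*z + 15) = (z - 3)*(z + 4)*(z - 5)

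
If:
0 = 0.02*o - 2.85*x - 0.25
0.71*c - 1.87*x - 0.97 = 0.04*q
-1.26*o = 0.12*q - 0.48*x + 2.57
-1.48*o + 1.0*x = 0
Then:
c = -0.06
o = -0.06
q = -21.14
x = -0.09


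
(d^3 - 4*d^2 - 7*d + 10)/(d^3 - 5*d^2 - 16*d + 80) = (d^2 + d - 2)/(d^2 - 16)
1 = 1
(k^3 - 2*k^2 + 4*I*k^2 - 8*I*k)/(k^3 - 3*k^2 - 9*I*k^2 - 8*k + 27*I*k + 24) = (k^3 + k^2*(-2 + 4*I) - 8*I*k)/(k^3 + k^2*(-3 - 9*I) + k*(-8 + 27*I) + 24)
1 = 1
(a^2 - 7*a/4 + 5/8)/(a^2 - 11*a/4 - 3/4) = (-8*a^2 + 14*a - 5)/(2*(-4*a^2 + 11*a + 3))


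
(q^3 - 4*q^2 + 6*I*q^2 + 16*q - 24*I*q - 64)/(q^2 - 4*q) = q + 6*I + 16/q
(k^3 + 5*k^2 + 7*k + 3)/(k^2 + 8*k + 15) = (k^2 + 2*k + 1)/(k + 5)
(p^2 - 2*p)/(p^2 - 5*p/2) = 2*(p - 2)/(2*p - 5)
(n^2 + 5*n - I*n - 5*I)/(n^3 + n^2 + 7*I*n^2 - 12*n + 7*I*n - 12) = (n^2 + n*(5 - I) - 5*I)/(n^3 + n^2*(1 + 7*I) + n*(-12 + 7*I) - 12)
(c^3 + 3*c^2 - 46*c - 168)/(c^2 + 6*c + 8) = (c^2 - c - 42)/(c + 2)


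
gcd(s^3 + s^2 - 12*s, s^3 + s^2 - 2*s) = s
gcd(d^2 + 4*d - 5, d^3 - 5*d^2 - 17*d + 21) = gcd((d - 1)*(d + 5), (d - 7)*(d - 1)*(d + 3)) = d - 1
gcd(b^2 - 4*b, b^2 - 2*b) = b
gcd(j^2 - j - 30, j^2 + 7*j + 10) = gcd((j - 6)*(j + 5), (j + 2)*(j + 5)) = j + 5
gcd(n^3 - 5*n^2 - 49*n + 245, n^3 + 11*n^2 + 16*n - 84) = n + 7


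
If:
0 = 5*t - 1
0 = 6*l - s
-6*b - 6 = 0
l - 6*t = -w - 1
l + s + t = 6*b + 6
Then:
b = -1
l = -1/35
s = -6/35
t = 1/5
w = 8/35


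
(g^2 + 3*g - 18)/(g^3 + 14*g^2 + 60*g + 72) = (g - 3)/(g^2 + 8*g + 12)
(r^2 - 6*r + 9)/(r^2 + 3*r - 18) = (r - 3)/(r + 6)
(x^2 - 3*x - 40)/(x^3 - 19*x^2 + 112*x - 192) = (x + 5)/(x^2 - 11*x + 24)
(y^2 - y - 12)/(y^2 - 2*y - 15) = (y - 4)/(y - 5)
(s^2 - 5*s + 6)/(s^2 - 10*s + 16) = (s - 3)/(s - 8)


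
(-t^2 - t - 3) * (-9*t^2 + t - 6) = 9*t^4 + 8*t^3 + 32*t^2 + 3*t + 18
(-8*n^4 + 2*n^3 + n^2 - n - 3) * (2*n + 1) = -16*n^5 - 4*n^4 + 4*n^3 - n^2 - 7*n - 3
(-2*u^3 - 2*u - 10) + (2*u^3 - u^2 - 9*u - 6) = -u^2 - 11*u - 16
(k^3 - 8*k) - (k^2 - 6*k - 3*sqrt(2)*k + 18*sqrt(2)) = k^3 - k^2 - 2*k + 3*sqrt(2)*k - 18*sqrt(2)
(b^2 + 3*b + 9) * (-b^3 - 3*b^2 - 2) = -b^5 - 6*b^4 - 18*b^3 - 29*b^2 - 6*b - 18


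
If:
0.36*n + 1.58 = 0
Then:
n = -4.39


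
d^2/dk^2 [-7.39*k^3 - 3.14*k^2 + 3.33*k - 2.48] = -44.34*k - 6.28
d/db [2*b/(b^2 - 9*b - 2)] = 2*(-b^2 - 2)/(b^4 - 18*b^3 + 77*b^2 + 36*b + 4)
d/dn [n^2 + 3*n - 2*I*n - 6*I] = 2*n + 3 - 2*I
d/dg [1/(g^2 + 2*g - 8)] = 2*(-g - 1)/(g^2 + 2*g - 8)^2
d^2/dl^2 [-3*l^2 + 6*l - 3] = -6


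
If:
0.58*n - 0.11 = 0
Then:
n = 0.19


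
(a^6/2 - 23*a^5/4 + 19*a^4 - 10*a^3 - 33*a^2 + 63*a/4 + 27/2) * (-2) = -a^6 + 23*a^5/2 - 38*a^4 + 20*a^3 + 66*a^2 - 63*a/2 - 27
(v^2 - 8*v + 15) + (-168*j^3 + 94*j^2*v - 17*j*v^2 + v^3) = -168*j^3 + 94*j^2*v - 17*j*v^2 + v^3 + v^2 - 8*v + 15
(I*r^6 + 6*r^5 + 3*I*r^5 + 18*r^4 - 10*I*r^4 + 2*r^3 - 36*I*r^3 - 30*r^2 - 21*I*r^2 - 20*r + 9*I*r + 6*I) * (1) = I*r^6 + 6*r^5 + 3*I*r^5 + 18*r^4 - 10*I*r^4 + 2*r^3 - 36*I*r^3 - 30*r^2 - 21*I*r^2 - 20*r + 9*I*r + 6*I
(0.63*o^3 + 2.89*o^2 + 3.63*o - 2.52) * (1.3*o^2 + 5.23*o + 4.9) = 0.819*o^5 + 7.0519*o^4 + 22.9207*o^3 + 29.8699*o^2 + 4.6074*o - 12.348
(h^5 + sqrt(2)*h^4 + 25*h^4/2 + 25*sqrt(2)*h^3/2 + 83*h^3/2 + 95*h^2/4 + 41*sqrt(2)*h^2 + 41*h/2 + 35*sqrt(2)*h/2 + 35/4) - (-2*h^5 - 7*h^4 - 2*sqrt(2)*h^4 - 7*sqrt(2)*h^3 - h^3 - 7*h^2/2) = 3*h^5 + 3*sqrt(2)*h^4 + 39*h^4/2 + 39*sqrt(2)*h^3/2 + 85*h^3/2 + 109*h^2/4 + 41*sqrt(2)*h^2 + 41*h/2 + 35*sqrt(2)*h/2 + 35/4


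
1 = 1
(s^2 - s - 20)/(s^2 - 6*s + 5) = (s + 4)/(s - 1)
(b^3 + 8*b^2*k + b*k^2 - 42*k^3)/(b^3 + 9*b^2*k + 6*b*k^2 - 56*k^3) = (b + 3*k)/(b + 4*k)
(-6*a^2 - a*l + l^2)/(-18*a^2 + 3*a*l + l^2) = (2*a + l)/(6*a + l)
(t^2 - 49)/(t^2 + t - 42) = (t - 7)/(t - 6)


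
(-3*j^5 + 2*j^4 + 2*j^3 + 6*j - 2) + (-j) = -3*j^5 + 2*j^4 + 2*j^3 + 5*j - 2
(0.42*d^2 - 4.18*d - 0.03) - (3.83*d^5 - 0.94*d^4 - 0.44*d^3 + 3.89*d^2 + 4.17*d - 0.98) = -3.83*d^5 + 0.94*d^4 + 0.44*d^3 - 3.47*d^2 - 8.35*d + 0.95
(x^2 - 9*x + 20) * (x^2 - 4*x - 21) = x^4 - 13*x^3 + 35*x^2 + 109*x - 420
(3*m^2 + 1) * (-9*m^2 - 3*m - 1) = -27*m^4 - 9*m^3 - 12*m^2 - 3*m - 1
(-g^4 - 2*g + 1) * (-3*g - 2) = 3*g^5 + 2*g^4 + 6*g^2 + g - 2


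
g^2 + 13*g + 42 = (g + 6)*(g + 7)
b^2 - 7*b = b*(b - 7)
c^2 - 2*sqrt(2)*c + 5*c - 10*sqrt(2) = (c + 5)*(c - 2*sqrt(2))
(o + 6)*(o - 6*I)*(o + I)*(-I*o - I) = -I*o^4 - 5*o^3 - 7*I*o^3 - 35*o^2 - 12*I*o^2 - 30*o - 42*I*o - 36*I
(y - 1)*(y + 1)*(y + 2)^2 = y^4 + 4*y^3 + 3*y^2 - 4*y - 4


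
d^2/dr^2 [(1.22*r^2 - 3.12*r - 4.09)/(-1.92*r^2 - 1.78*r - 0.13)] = (31.34208*r^3 + 92.291328*r^2 + 79.195392*r + 22.390612)/(7.077888*r^6 + 19.685376*r^5 + 19.68768*r^4 + 8.30548*r^3 + 1.33302*r^2 + 0.090246*r + 0.002197)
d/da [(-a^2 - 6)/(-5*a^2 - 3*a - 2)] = (3*a^2 - 56*a - 18)/(25*a^4 + 30*a^3 + 29*a^2 + 12*a + 4)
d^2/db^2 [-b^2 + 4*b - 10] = -2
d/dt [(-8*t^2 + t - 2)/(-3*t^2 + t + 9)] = (-5*t^2 - 156*t + 11)/(9*t^4 - 6*t^3 - 53*t^2 + 18*t + 81)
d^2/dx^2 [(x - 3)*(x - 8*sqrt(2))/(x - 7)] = 8*(7 - 8*sqrt(2))/(x^3 - 21*x^2 + 147*x - 343)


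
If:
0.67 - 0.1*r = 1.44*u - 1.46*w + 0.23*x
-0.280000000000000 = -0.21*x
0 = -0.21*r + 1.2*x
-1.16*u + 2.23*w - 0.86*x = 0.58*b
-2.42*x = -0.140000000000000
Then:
No Solution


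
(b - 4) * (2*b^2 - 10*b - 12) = 2*b^3 - 18*b^2 + 28*b + 48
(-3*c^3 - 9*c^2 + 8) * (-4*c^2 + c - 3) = 12*c^5 + 33*c^4 - 5*c^2 + 8*c - 24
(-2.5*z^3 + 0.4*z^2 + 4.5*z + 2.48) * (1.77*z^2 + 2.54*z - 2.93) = -4.425*z^5 - 5.642*z^4 + 16.306*z^3 + 14.6476*z^2 - 6.8858*z - 7.2664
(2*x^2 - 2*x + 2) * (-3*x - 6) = -6*x^3 - 6*x^2 + 6*x - 12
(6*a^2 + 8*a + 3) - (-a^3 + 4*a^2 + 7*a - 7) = a^3 + 2*a^2 + a + 10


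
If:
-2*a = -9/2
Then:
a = 9/4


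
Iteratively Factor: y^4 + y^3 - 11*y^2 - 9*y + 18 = (y - 3)*(y^3 + 4*y^2 + y - 6) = (y - 3)*(y - 1)*(y^2 + 5*y + 6) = (y - 3)*(y - 1)*(y + 3)*(y + 2)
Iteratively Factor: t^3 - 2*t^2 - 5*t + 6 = (t + 2)*(t^2 - 4*t + 3) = (t - 1)*(t + 2)*(t - 3)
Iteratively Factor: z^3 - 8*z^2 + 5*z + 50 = (z + 2)*(z^2 - 10*z + 25) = (z - 5)*(z + 2)*(z - 5)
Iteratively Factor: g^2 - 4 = (g + 2)*(g - 2)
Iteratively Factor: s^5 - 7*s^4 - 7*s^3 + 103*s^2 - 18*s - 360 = (s - 5)*(s^4 - 2*s^3 - 17*s^2 + 18*s + 72) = (s - 5)*(s + 2)*(s^3 - 4*s^2 - 9*s + 36) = (s - 5)*(s + 2)*(s + 3)*(s^2 - 7*s + 12) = (s - 5)*(s - 4)*(s + 2)*(s + 3)*(s - 3)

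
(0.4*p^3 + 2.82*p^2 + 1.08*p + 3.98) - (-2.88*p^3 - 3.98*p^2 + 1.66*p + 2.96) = 3.28*p^3 + 6.8*p^2 - 0.58*p + 1.02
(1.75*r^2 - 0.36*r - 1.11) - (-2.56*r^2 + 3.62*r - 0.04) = 4.31*r^2 - 3.98*r - 1.07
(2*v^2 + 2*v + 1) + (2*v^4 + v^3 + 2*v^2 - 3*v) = 2*v^4 + v^3 + 4*v^2 - v + 1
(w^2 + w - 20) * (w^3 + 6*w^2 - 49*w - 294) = w^5 + 7*w^4 - 63*w^3 - 463*w^2 + 686*w + 5880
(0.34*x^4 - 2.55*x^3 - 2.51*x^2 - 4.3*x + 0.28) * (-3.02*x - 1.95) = -1.0268*x^5 + 7.038*x^4 + 12.5527*x^3 + 17.8805*x^2 + 7.5394*x - 0.546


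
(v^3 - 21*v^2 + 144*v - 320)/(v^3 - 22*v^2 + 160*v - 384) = (v - 5)/(v - 6)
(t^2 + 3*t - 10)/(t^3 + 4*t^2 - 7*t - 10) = 1/(t + 1)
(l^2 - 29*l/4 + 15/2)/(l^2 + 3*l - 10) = (4*l^2 - 29*l + 30)/(4*(l^2 + 3*l - 10))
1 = 1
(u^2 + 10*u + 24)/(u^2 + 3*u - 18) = (u + 4)/(u - 3)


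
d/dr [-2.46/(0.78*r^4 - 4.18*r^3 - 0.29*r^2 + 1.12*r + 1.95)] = (7.6752*r^3 - 30.8484*r^2 - 1.4268*r + 2.7552)/(0.78*r^4 - 4.18*r^3 - 0.29*r^2 + 1.12*r + 1.95)^2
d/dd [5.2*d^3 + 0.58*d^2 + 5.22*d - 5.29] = 15.6*d^2 + 1.16*d + 5.22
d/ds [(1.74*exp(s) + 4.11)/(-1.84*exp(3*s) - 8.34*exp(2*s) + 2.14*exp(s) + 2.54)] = (6.4032*exp(3*s) + 37.1988*exp(2*s) + 68.5548*exp(s) - 4.3758)*exp(s)/(3.3856*exp(6*s) + 30.6912*exp(5*s) + 61.6804*exp(4*s) - 45.0424*exp(3*s) - 37.7876*exp(2*s) + 10.8712*exp(s) + 6.4516)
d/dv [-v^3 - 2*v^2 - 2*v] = -3*v^2 - 4*v - 2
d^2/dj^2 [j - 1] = 0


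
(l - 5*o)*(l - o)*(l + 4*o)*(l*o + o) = l^4*o - 2*l^3*o^2 + l^3*o - 19*l^2*o^3 - 2*l^2*o^2 + 20*l*o^4 - 19*l*o^3 + 20*o^4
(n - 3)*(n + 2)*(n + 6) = n^3 + 5*n^2 - 12*n - 36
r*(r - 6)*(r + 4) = r^3 - 2*r^2 - 24*r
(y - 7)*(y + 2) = y^2 - 5*y - 14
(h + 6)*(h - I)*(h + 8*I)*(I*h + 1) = I*h^4 - 6*h^3 + 6*I*h^3 - 36*h^2 + 15*I*h^2 + 8*h + 90*I*h + 48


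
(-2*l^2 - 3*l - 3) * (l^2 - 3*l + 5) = -2*l^4 + 3*l^3 - 4*l^2 - 6*l - 15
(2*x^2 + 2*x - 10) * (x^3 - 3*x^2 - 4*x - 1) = 2*x^5 - 4*x^4 - 24*x^3 + 20*x^2 + 38*x + 10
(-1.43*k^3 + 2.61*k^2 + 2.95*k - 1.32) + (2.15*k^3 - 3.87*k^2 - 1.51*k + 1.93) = 0.72*k^3 - 1.26*k^2 + 1.44*k + 0.61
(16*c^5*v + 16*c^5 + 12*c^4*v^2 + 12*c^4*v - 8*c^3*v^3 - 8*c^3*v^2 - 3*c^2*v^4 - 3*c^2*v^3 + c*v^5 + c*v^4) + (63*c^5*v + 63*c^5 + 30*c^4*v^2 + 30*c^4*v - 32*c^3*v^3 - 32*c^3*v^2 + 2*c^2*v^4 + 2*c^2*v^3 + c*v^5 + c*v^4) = 79*c^5*v + 79*c^5 + 42*c^4*v^2 + 42*c^4*v - 40*c^3*v^3 - 40*c^3*v^2 - c^2*v^4 - c^2*v^3 + 2*c*v^5 + 2*c*v^4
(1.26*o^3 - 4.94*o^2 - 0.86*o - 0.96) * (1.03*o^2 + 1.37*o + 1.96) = 1.2978*o^5 - 3.362*o^4 - 5.184*o^3 - 11.8494*o^2 - 3.0008*o - 1.8816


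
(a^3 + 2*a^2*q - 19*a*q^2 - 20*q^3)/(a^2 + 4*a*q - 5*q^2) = (-a^2 + 3*a*q + 4*q^2)/(-a + q)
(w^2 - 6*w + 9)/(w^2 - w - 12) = (-w^2 + 6*w - 9)/(-w^2 + w + 12)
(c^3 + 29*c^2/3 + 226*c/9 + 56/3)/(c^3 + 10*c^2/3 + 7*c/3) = (c^2 + 22*c/3 + 8)/(c*(c + 1))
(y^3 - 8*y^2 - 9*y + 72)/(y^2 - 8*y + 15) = (y^2 - 5*y - 24)/(y - 5)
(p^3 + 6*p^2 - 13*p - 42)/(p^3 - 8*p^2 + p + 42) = (p + 7)/(p - 7)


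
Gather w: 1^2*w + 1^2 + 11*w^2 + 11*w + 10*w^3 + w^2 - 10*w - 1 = 10*w^3 + 12*w^2 + 2*w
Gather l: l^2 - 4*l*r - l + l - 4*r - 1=l^2 - 4*l*r - 4*r - 1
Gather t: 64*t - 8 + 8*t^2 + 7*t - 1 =8*t^2 + 71*t - 9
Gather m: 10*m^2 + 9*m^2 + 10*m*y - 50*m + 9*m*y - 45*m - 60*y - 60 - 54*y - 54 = 19*m^2 + m*(19*y - 95) - 114*y - 114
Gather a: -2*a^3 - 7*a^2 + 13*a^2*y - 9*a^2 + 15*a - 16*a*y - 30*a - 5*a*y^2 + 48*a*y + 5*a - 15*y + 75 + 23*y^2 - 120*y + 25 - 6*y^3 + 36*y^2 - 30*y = -2*a^3 + a^2*(13*y - 16) + a*(-5*y^2 + 32*y - 10) - 6*y^3 + 59*y^2 - 165*y + 100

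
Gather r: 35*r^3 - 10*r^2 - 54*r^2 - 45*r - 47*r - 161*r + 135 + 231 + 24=35*r^3 - 64*r^2 - 253*r + 390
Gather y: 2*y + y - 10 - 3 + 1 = 3*y - 12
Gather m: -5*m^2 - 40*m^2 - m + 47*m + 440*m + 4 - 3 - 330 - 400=-45*m^2 + 486*m - 729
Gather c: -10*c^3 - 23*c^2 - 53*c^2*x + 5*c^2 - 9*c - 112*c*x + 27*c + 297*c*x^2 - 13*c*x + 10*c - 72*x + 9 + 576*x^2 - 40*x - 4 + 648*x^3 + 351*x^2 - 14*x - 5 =-10*c^3 + c^2*(-53*x - 18) + c*(297*x^2 - 125*x + 28) + 648*x^3 + 927*x^2 - 126*x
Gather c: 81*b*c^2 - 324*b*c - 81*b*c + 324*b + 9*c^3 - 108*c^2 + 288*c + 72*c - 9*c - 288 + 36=324*b + 9*c^3 + c^2*(81*b - 108) + c*(351 - 405*b) - 252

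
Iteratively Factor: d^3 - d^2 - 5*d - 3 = (d + 1)*(d^2 - 2*d - 3) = (d - 3)*(d + 1)*(d + 1)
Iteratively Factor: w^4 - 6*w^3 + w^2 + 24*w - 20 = (w - 2)*(w^3 - 4*w^2 - 7*w + 10) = (w - 2)*(w + 2)*(w^2 - 6*w + 5) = (w - 2)*(w - 1)*(w + 2)*(w - 5)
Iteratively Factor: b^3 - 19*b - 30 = (b + 2)*(b^2 - 2*b - 15) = (b - 5)*(b + 2)*(b + 3)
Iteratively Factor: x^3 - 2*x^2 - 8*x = (x)*(x^2 - 2*x - 8) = x*(x + 2)*(x - 4)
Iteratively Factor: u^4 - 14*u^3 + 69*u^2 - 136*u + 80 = (u - 5)*(u^3 - 9*u^2 + 24*u - 16) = (u - 5)*(u - 4)*(u^2 - 5*u + 4) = (u - 5)*(u - 4)^2*(u - 1)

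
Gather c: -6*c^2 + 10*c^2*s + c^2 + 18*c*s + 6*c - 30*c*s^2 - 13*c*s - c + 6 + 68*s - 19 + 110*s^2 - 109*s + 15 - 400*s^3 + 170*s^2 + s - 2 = c^2*(10*s - 5) + c*(-30*s^2 + 5*s + 5) - 400*s^3 + 280*s^2 - 40*s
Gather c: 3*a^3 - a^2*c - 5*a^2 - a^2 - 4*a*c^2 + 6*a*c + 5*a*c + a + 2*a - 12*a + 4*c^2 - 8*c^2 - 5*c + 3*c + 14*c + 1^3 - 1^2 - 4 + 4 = 3*a^3 - 6*a^2 - 9*a + c^2*(-4*a - 4) + c*(-a^2 + 11*a + 12)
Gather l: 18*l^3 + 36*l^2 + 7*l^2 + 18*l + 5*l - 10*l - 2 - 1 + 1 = 18*l^3 + 43*l^2 + 13*l - 2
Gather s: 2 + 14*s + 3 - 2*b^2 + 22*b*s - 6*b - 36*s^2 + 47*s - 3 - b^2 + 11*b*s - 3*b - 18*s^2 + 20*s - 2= -3*b^2 - 9*b - 54*s^2 + s*(33*b + 81)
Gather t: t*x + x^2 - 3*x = t*x + x^2 - 3*x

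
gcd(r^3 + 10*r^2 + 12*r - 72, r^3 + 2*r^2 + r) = 1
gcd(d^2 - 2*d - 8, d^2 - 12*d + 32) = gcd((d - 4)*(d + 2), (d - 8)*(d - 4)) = d - 4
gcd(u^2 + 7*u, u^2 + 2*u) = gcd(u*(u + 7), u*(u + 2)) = u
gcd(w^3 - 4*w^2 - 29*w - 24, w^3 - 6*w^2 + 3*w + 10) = w + 1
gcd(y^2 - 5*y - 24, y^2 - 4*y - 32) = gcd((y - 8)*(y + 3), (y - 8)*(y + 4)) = y - 8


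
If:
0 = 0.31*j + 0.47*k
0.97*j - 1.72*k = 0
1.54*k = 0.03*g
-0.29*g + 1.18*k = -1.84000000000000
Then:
No Solution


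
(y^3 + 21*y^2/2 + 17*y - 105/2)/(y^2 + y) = (2*y^3 + 21*y^2 + 34*y - 105)/(2*y*(y + 1))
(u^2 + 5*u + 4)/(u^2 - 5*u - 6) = (u + 4)/(u - 6)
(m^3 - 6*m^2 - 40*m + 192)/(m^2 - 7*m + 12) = (m^2 - 2*m - 48)/(m - 3)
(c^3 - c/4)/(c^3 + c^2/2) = (c - 1/2)/c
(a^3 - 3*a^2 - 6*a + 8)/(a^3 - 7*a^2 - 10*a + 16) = (a - 4)/(a - 8)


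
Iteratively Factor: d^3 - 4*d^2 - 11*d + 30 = (d - 2)*(d^2 - 2*d - 15) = (d - 5)*(d - 2)*(d + 3)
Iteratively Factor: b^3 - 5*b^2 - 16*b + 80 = (b - 4)*(b^2 - b - 20) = (b - 4)*(b + 4)*(b - 5)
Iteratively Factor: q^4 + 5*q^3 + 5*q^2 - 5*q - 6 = (q + 2)*(q^3 + 3*q^2 - q - 3) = (q + 2)*(q + 3)*(q^2 - 1) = (q - 1)*(q + 2)*(q + 3)*(q + 1)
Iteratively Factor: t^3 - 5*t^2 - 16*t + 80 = (t - 4)*(t^2 - t - 20) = (t - 5)*(t - 4)*(t + 4)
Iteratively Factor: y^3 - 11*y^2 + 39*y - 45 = (y - 3)*(y^2 - 8*y + 15) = (y - 3)^2*(y - 5)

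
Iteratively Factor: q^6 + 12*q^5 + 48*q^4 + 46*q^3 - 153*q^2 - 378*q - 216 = (q + 1)*(q^5 + 11*q^4 + 37*q^3 + 9*q^2 - 162*q - 216) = (q + 1)*(q + 3)*(q^4 + 8*q^3 + 13*q^2 - 30*q - 72) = (q + 1)*(q + 3)^2*(q^3 + 5*q^2 - 2*q - 24) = (q - 2)*(q + 1)*(q + 3)^2*(q^2 + 7*q + 12) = (q - 2)*(q + 1)*(q + 3)^2*(q + 4)*(q + 3)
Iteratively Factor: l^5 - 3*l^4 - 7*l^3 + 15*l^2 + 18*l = (l + 1)*(l^4 - 4*l^3 - 3*l^2 + 18*l) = (l + 1)*(l + 2)*(l^3 - 6*l^2 + 9*l) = l*(l + 1)*(l + 2)*(l^2 - 6*l + 9) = l*(l - 3)*(l + 1)*(l + 2)*(l - 3)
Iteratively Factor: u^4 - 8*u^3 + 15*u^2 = (u)*(u^3 - 8*u^2 + 15*u) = u*(u - 3)*(u^2 - 5*u) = u*(u - 5)*(u - 3)*(u)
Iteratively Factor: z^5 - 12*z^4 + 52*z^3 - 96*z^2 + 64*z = (z - 4)*(z^4 - 8*z^3 + 20*z^2 - 16*z) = z*(z - 4)*(z^3 - 8*z^2 + 20*z - 16) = z*(z - 4)^2*(z^2 - 4*z + 4) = z*(z - 4)^2*(z - 2)*(z - 2)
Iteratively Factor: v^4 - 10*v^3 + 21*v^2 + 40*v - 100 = (v - 5)*(v^3 - 5*v^2 - 4*v + 20) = (v - 5)*(v + 2)*(v^2 - 7*v + 10) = (v - 5)^2*(v + 2)*(v - 2)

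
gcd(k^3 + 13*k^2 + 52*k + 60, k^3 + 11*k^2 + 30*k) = k^2 + 11*k + 30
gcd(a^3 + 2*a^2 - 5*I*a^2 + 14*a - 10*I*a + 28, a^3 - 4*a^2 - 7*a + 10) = a + 2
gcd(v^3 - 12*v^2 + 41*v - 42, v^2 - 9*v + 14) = v^2 - 9*v + 14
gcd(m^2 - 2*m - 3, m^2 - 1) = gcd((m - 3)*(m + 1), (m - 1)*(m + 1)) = m + 1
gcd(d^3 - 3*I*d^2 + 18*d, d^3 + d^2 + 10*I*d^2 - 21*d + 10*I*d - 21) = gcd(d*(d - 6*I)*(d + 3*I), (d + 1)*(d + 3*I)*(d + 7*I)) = d + 3*I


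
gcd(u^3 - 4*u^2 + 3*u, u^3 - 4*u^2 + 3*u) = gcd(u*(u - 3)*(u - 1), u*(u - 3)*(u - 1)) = u^3 - 4*u^2 + 3*u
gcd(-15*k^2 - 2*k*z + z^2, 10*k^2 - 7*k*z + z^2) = -5*k + z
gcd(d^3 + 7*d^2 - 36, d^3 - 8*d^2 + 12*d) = d - 2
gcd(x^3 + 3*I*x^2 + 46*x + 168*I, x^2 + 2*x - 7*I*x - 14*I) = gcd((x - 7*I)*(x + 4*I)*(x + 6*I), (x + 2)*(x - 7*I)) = x - 7*I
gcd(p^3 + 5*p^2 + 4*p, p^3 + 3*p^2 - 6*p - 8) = p^2 + 5*p + 4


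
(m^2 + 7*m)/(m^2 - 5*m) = (m + 7)/(m - 5)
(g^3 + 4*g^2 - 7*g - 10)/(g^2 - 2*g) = g + 6 + 5/g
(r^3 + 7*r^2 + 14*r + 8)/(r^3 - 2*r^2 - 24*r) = (r^2 + 3*r + 2)/(r*(r - 6))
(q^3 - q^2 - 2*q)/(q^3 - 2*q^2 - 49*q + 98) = q*(q + 1)/(q^2 - 49)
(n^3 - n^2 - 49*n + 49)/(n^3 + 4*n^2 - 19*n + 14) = (n - 7)/(n - 2)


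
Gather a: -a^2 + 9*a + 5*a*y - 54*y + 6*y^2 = -a^2 + a*(5*y + 9) + 6*y^2 - 54*y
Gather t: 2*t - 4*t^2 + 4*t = -4*t^2 + 6*t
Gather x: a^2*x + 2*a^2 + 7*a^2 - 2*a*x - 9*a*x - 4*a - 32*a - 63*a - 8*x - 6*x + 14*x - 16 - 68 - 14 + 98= 9*a^2 - 99*a + x*(a^2 - 11*a)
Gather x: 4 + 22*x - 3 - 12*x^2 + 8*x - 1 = -12*x^2 + 30*x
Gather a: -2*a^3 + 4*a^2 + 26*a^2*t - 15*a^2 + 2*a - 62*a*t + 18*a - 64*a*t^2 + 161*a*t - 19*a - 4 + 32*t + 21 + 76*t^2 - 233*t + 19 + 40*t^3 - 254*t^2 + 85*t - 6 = -2*a^3 + a^2*(26*t - 11) + a*(-64*t^2 + 99*t + 1) + 40*t^3 - 178*t^2 - 116*t + 30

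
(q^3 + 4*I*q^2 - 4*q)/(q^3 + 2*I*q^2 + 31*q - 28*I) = q*(q^2 + 4*I*q - 4)/(q^3 + 2*I*q^2 + 31*q - 28*I)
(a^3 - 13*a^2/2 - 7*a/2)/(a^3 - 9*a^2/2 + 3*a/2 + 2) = a*(a - 7)/(a^2 - 5*a + 4)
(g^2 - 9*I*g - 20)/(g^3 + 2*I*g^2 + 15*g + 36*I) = (g - 5*I)/(g^2 + 6*I*g - 9)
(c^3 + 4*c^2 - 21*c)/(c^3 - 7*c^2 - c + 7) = c*(c^2 + 4*c - 21)/(c^3 - 7*c^2 - c + 7)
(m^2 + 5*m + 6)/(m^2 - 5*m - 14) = (m + 3)/(m - 7)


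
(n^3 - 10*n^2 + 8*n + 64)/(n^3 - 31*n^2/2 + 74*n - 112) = 2*(n + 2)/(2*n - 7)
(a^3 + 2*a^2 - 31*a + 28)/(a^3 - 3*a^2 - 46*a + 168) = (a - 1)/(a - 6)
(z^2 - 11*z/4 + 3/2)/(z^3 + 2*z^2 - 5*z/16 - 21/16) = 4*(z - 2)/(4*z^2 + 11*z + 7)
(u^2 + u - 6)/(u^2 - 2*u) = (u + 3)/u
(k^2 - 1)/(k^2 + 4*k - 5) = (k + 1)/(k + 5)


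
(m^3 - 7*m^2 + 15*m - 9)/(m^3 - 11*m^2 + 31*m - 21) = (m - 3)/(m - 7)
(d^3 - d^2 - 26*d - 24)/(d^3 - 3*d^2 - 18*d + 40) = (d^2 - 5*d - 6)/(d^2 - 7*d + 10)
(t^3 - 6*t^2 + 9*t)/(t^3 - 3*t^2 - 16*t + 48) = t*(t - 3)/(t^2 - 16)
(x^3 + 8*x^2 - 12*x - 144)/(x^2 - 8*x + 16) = (x^2 + 12*x + 36)/(x - 4)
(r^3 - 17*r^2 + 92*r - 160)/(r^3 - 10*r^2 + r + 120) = (r - 4)/(r + 3)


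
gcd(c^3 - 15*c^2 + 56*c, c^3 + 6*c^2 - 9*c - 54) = 1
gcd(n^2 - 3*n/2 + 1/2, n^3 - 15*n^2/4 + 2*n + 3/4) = n - 1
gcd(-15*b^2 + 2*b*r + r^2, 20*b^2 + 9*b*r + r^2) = 5*b + r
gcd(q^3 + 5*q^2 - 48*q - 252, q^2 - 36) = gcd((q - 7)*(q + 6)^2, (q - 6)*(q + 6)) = q + 6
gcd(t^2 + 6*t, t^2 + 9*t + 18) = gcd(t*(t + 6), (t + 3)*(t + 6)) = t + 6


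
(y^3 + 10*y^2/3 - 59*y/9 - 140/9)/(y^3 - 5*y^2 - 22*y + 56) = (9*y^2 - 6*y - 35)/(9*(y^2 - 9*y + 14))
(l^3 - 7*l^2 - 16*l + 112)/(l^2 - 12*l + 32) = (l^2 - 3*l - 28)/(l - 8)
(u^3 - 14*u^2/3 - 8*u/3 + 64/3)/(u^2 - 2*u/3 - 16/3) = u - 4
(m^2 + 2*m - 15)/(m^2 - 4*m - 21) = (-m^2 - 2*m + 15)/(-m^2 + 4*m + 21)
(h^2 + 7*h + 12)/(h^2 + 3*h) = (h + 4)/h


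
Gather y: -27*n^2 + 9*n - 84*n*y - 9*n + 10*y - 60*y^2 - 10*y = -27*n^2 - 84*n*y - 60*y^2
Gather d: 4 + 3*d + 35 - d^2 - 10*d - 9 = -d^2 - 7*d + 30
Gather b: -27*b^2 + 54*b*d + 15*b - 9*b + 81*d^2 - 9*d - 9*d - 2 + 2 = -27*b^2 + b*(54*d + 6) + 81*d^2 - 18*d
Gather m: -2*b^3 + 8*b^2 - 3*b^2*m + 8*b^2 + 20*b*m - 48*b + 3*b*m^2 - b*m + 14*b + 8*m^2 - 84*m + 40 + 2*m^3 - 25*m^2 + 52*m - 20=-2*b^3 + 16*b^2 - 34*b + 2*m^3 + m^2*(3*b - 17) + m*(-3*b^2 + 19*b - 32) + 20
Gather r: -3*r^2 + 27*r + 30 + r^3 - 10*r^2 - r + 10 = r^3 - 13*r^2 + 26*r + 40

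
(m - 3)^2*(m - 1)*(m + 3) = m^4 - 4*m^3 - 6*m^2 + 36*m - 27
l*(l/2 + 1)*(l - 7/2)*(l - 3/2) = l^4/2 - 3*l^3/2 - 19*l^2/8 + 21*l/4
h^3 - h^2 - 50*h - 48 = (h - 8)*(h + 1)*(h + 6)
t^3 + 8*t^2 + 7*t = t*(t + 1)*(t + 7)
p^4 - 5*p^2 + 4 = (p - 2)*(p - 1)*(p + 1)*(p + 2)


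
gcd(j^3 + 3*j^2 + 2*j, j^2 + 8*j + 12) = j + 2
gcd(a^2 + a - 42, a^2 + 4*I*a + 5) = 1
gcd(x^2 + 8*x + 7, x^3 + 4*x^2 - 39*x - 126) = x + 7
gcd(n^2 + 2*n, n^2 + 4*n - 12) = 1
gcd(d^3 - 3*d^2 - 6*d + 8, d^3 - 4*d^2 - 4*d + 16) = d^2 - 2*d - 8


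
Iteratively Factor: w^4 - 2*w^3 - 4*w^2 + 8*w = (w + 2)*(w^3 - 4*w^2 + 4*w) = w*(w + 2)*(w^2 - 4*w + 4) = w*(w - 2)*(w + 2)*(w - 2)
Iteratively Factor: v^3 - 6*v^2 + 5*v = (v - 1)*(v^2 - 5*v) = (v - 5)*(v - 1)*(v)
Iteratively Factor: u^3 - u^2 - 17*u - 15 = (u + 1)*(u^2 - 2*u - 15) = (u - 5)*(u + 1)*(u + 3)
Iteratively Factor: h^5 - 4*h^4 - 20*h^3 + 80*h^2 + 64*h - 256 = (h - 2)*(h^4 - 2*h^3 - 24*h^2 + 32*h + 128) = (h - 2)*(h + 2)*(h^3 - 4*h^2 - 16*h + 64) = (h - 4)*(h - 2)*(h + 2)*(h^2 - 16) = (h - 4)^2*(h - 2)*(h + 2)*(h + 4)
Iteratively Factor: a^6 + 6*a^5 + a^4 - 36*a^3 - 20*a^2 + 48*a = (a - 1)*(a^5 + 7*a^4 + 8*a^3 - 28*a^2 - 48*a) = (a - 1)*(a + 2)*(a^4 + 5*a^3 - 2*a^2 - 24*a) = (a - 2)*(a - 1)*(a + 2)*(a^3 + 7*a^2 + 12*a) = (a - 2)*(a - 1)*(a + 2)*(a + 4)*(a^2 + 3*a) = a*(a - 2)*(a - 1)*(a + 2)*(a + 4)*(a + 3)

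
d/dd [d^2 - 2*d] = 2*d - 2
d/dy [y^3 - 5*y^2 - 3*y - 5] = 3*y^2 - 10*y - 3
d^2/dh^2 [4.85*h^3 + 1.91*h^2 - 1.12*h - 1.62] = 29.1*h + 3.82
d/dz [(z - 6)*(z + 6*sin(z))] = z + (z - 6)*(6*cos(z) + 1) + 6*sin(z)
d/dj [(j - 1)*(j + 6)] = 2*j + 5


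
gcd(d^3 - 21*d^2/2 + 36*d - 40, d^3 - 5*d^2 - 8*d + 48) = d^2 - 8*d + 16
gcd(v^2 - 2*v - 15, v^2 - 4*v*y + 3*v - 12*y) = v + 3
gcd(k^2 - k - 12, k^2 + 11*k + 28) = 1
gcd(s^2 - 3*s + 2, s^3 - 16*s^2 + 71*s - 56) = s - 1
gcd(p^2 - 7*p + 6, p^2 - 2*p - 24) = p - 6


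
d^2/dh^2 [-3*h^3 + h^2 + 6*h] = 2 - 18*h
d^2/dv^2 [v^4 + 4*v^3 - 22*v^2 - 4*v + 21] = 12*v^2 + 24*v - 44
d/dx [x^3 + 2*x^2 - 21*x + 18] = 3*x^2 + 4*x - 21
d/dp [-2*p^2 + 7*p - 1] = 7 - 4*p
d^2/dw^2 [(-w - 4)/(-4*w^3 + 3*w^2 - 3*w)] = 6*(16*w^5 + 116*w^4 - 129*w^3 + 84*w^2 - 36*w + 12)/(w^3*(64*w^6 - 144*w^5 + 252*w^4 - 243*w^3 + 189*w^2 - 81*w + 27))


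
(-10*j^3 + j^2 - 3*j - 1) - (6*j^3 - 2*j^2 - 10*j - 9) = -16*j^3 + 3*j^2 + 7*j + 8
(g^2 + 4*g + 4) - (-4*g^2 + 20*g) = 5*g^2 - 16*g + 4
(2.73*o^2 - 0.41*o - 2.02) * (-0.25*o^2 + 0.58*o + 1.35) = -0.6825*o^4 + 1.6859*o^3 + 3.9527*o^2 - 1.7251*o - 2.727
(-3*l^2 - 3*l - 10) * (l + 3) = -3*l^3 - 12*l^2 - 19*l - 30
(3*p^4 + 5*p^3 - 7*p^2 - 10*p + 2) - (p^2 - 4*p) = 3*p^4 + 5*p^3 - 8*p^2 - 6*p + 2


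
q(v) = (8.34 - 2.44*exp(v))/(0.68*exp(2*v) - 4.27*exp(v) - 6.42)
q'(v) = (8.34 - 2.44*exp(v))*(-1.36*exp(2*v) + 4.27*exp(v))/(0.68*exp(2*v) - 4.27*exp(v) - 6.42)^2 - 2.44*exp(v)/(0.68*exp(2*v) - 4.27*exp(v) - 6.42) = (1.6592*exp(2*v) - 11.3424*exp(v) + 51.2766)*exp(v)/(0.4624*exp(4*v) - 5.8072*exp(3*v) + 9.5017*exp(2*v) + 54.8268*exp(v) + 41.2164)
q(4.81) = -0.03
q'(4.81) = 0.03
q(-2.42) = -1.20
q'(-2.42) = 0.10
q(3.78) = -0.09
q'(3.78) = 0.10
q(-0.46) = -0.77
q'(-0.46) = 0.36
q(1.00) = -0.13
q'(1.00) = 0.53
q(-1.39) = -1.04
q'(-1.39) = 0.22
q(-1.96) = -1.14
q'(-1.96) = 0.14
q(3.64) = -0.10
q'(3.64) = 0.12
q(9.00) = 0.00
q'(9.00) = 0.00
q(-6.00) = -1.30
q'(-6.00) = 0.00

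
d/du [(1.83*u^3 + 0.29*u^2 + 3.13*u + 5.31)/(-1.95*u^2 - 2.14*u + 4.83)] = (-3.5685*u^4 - 7.8324*u^3 + 31.9996*u^2 + 23.5104*u + 26.4813)/(3.8025*u^4 + 8.346*u^3 - 14.2574*u^2 - 20.6724*u + 23.3289)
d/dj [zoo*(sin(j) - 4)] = zoo*cos(j)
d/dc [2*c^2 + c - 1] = 4*c + 1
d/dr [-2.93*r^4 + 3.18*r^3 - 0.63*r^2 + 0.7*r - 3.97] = -11.72*r^3 + 9.54*r^2 - 1.26*r + 0.7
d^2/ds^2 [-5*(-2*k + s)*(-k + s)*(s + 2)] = 30*k - 30*s - 20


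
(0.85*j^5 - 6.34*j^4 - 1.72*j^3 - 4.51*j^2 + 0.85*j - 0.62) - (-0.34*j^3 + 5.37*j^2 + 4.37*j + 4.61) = 0.85*j^5 - 6.34*j^4 - 1.38*j^3 - 9.88*j^2 - 3.52*j - 5.23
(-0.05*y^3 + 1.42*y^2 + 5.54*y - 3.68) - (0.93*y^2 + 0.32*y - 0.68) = -0.05*y^3 + 0.49*y^2 + 5.22*y - 3.0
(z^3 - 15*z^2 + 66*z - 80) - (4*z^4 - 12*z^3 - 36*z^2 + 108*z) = -4*z^4 + 13*z^3 + 21*z^2 - 42*z - 80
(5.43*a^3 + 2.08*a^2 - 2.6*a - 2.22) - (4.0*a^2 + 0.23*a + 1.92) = 5.43*a^3 - 1.92*a^2 - 2.83*a - 4.14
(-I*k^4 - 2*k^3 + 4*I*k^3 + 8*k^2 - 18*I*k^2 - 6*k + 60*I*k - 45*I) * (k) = -I*k^5 - 2*k^4 + 4*I*k^4 + 8*k^3 - 18*I*k^3 - 6*k^2 + 60*I*k^2 - 45*I*k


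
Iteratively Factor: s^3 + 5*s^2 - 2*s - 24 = (s + 3)*(s^2 + 2*s - 8) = (s + 3)*(s + 4)*(s - 2)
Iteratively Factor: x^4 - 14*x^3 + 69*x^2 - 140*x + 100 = (x - 2)*(x^3 - 12*x^2 + 45*x - 50) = (x - 5)*(x - 2)*(x^2 - 7*x + 10) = (x - 5)*(x - 2)^2*(x - 5)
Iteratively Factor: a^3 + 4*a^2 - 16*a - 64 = (a - 4)*(a^2 + 8*a + 16) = (a - 4)*(a + 4)*(a + 4)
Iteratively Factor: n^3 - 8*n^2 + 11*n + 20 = (n - 4)*(n^2 - 4*n - 5) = (n - 5)*(n - 4)*(n + 1)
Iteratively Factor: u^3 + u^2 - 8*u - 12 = (u + 2)*(u^2 - u - 6) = (u - 3)*(u + 2)*(u + 2)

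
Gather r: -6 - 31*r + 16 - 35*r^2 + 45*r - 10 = -35*r^2 + 14*r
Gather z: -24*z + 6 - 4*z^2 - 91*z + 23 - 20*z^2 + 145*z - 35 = -24*z^2 + 30*z - 6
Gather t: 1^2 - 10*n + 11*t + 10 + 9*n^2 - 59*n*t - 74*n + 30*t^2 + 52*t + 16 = 9*n^2 - 84*n + 30*t^2 + t*(63 - 59*n) + 27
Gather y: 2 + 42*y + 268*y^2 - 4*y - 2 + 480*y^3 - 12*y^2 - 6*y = 480*y^3 + 256*y^2 + 32*y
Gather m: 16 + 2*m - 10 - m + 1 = m + 7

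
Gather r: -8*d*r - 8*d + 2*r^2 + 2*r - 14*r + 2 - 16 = -8*d + 2*r^2 + r*(-8*d - 12) - 14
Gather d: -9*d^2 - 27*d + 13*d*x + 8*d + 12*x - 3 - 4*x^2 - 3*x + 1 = -9*d^2 + d*(13*x - 19) - 4*x^2 + 9*x - 2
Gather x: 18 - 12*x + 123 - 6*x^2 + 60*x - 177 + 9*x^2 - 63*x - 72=3*x^2 - 15*x - 108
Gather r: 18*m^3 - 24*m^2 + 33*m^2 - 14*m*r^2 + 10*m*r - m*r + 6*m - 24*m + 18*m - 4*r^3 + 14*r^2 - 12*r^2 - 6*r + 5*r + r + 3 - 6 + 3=18*m^3 + 9*m^2 + 9*m*r - 4*r^3 + r^2*(2 - 14*m)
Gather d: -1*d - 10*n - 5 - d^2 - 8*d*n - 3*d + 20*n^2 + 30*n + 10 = -d^2 + d*(-8*n - 4) + 20*n^2 + 20*n + 5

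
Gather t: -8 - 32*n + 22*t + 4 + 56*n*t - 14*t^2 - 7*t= -32*n - 14*t^2 + t*(56*n + 15) - 4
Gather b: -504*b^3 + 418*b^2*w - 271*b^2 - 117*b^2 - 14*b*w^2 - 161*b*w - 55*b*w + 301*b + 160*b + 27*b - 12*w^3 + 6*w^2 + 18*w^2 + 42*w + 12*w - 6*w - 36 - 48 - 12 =-504*b^3 + b^2*(418*w - 388) + b*(-14*w^2 - 216*w + 488) - 12*w^3 + 24*w^2 + 48*w - 96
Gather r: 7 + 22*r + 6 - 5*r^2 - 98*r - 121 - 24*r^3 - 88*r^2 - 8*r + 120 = -24*r^3 - 93*r^2 - 84*r + 12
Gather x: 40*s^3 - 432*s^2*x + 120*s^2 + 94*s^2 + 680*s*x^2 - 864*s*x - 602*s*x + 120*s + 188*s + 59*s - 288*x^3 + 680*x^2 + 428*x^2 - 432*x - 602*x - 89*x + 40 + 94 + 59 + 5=40*s^3 + 214*s^2 + 367*s - 288*x^3 + x^2*(680*s + 1108) + x*(-432*s^2 - 1466*s - 1123) + 198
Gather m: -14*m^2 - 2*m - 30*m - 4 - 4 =-14*m^2 - 32*m - 8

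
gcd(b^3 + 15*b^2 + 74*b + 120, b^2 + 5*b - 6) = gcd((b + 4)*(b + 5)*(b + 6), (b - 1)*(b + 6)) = b + 6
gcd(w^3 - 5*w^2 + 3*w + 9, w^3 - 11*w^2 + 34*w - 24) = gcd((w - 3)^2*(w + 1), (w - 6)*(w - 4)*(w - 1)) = 1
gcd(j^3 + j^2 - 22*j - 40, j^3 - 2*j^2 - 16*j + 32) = j + 4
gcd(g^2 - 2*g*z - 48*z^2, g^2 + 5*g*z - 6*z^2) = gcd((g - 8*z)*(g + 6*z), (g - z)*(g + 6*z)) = g + 6*z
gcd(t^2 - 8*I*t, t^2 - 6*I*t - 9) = 1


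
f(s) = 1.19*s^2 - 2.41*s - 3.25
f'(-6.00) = -16.69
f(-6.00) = 54.05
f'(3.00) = 4.73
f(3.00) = 0.23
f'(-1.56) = -6.12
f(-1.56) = 3.41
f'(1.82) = 1.92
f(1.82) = -3.69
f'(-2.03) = -7.24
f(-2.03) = 6.55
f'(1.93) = 2.18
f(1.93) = -3.47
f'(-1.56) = -6.12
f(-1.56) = 3.41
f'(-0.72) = -4.12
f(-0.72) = -0.90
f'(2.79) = 4.23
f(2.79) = -0.71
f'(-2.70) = -8.84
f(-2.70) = 11.93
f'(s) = 2.38*s - 2.41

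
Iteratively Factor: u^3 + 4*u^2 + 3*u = (u)*(u^2 + 4*u + 3) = u*(u + 3)*(u + 1)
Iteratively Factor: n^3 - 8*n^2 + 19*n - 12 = (n - 1)*(n^2 - 7*n + 12) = (n - 3)*(n - 1)*(n - 4)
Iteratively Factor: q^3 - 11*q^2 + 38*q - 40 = (q - 2)*(q^2 - 9*q + 20) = (q - 4)*(q - 2)*(q - 5)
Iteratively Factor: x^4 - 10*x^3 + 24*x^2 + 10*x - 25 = (x - 1)*(x^3 - 9*x^2 + 15*x + 25) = (x - 5)*(x - 1)*(x^2 - 4*x - 5) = (x - 5)^2*(x - 1)*(x + 1)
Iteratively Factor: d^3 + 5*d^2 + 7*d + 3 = (d + 1)*(d^2 + 4*d + 3) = (d + 1)^2*(d + 3)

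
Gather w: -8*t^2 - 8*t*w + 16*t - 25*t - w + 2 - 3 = -8*t^2 - 9*t + w*(-8*t - 1) - 1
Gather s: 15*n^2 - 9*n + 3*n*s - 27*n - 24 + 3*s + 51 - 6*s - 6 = 15*n^2 - 36*n + s*(3*n - 3) + 21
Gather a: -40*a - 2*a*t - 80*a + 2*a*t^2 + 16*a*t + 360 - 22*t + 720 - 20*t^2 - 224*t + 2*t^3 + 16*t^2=a*(2*t^2 + 14*t - 120) + 2*t^3 - 4*t^2 - 246*t + 1080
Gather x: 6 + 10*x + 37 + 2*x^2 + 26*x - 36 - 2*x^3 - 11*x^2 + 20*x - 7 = -2*x^3 - 9*x^2 + 56*x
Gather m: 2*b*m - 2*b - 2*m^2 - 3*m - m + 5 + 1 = -2*b - 2*m^2 + m*(2*b - 4) + 6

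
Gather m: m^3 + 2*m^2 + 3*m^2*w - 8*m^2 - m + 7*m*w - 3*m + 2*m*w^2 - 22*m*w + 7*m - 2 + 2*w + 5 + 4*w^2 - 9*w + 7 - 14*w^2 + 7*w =m^3 + m^2*(3*w - 6) + m*(2*w^2 - 15*w + 3) - 10*w^2 + 10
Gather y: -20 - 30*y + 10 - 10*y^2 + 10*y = -10*y^2 - 20*y - 10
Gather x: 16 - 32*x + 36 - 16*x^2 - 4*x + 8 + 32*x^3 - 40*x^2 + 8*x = 32*x^3 - 56*x^2 - 28*x + 60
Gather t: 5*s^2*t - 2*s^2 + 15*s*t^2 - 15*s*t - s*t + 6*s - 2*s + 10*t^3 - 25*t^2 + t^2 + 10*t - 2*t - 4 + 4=-2*s^2 + 4*s + 10*t^3 + t^2*(15*s - 24) + t*(5*s^2 - 16*s + 8)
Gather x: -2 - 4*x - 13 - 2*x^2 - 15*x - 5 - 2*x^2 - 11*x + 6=-4*x^2 - 30*x - 14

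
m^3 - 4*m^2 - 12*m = m*(m - 6)*(m + 2)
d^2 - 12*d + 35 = (d - 7)*(d - 5)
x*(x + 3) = x^2 + 3*x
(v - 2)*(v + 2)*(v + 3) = v^3 + 3*v^2 - 4*v - 12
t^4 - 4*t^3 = t^3*(t - 4)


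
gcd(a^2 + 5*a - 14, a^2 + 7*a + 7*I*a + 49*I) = a + 7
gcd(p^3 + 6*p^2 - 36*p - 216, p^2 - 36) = p^2 - 36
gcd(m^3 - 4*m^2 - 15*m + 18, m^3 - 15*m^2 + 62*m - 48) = m^2 - 7*m + 6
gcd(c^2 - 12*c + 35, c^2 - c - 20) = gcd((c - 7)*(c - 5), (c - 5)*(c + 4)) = c - 5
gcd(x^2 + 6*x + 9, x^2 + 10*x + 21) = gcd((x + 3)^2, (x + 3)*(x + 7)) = x + 3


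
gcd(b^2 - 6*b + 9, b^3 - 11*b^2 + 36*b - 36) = b - 3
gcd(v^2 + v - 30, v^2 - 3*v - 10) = v - 5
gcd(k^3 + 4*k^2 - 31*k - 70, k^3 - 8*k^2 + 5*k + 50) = k^2 - 3*k - 10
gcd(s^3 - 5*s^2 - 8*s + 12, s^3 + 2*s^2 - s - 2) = s^2 + s - 2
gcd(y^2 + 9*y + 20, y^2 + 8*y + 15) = y + 5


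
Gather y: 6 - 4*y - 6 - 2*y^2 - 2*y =-2*y^2 - 6*y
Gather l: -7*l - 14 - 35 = -7*l - 49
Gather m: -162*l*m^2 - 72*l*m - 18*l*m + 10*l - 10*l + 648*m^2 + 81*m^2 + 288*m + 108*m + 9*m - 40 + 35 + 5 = m^2*(729 - 162*l) + m*(405 - 90*l)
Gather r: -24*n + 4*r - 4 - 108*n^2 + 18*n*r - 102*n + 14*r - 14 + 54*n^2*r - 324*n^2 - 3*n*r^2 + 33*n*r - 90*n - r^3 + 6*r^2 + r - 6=-432*n^2 - 216*n - r^3 + r^2*(6 - 3*n) + r*(54*n^2 + 51*n + 19) - 24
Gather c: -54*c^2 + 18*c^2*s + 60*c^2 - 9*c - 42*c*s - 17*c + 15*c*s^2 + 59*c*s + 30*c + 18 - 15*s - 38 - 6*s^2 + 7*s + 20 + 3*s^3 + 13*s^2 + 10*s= c^2*(18*s + 6) + c*(15*s^2 + 17*s + 4) + 3*s^3 + 7*s^2 + 2*s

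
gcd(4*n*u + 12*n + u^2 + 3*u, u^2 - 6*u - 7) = 1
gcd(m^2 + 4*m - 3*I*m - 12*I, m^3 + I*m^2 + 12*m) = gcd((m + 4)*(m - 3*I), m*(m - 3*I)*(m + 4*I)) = m - 3*I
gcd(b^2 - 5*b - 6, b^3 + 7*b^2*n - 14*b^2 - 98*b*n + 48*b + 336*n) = b - 6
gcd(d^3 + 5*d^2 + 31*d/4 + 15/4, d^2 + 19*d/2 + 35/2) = d + 5/2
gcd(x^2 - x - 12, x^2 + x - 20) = x - 4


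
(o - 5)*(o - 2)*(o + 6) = o^3 - o^2 - 32*o + 60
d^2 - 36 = (d - 6)*(d + 6)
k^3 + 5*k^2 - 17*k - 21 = (k - 3)*(k + 1)*(k + 7)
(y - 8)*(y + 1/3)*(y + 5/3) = y^3 - 6*y^2 - 139*y/9 - 40/9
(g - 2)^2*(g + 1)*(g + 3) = g^4 - 9*g^2 + 4*g + 12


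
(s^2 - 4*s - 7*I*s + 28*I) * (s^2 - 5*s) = s^4 - 9*s^3 - 7*I*s^3 + 20*s^2 + 63*I*s^2 - 140*I*s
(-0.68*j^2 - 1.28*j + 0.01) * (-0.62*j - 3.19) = 0.4216*j^3 + 2.9628*j^2 + 4.077*j - 0.0319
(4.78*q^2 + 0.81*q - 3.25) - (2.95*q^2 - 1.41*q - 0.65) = 1.83*q^2 + 2.22*q - 2.6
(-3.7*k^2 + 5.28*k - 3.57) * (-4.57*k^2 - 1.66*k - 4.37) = 16.909*k^4 - 17.9876*k^3 + 23.7191*k^2 - 17.1474*k + 15.6009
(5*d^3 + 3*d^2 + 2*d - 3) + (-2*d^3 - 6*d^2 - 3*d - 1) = 3*d^3 - 3*d^2 - d - 4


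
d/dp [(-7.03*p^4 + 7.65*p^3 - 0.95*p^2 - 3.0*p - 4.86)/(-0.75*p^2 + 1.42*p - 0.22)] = (10.545*p^5 - 35.6853*p^4 + 27.9124*p^3 - 8.648*p^2 - 6.872*p + 7.5612)/(0.5625*p^4 - 2.13*p^3 + 2.3464*p^2 - 0.6248*p + 0.0484)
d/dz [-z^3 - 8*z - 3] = -3*z^2 - 8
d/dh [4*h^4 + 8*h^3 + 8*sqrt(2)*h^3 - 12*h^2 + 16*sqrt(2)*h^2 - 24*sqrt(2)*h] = 16*h^3 + 24*h^2 + 24*sqrt(2)*h^2 - 24*h + 32*sqrt(2)*h - 24*sqrt(2)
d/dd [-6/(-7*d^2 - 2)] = -84*d/(7*d^2 + 2)^2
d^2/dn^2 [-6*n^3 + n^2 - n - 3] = 2 - 36*n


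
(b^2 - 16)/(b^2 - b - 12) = (b + 4)/(b + 3)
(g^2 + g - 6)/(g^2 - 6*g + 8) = (g + 3)/(g - 4)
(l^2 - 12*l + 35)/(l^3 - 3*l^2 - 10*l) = (l - 7)/(l*(l + 2))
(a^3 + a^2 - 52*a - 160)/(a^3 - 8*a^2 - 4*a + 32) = (a^2 + 9*a + 20)/(a^2 - 4)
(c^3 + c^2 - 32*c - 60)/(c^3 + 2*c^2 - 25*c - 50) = (c - 6)/(c - 5)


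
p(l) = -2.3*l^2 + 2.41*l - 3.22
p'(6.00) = -25.19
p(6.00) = -71.56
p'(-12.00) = 57.61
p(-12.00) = -363.34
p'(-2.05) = 11.84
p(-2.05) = -17.83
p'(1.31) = -3.62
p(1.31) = -4.01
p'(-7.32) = 36.08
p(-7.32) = -144.10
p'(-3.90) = 20.35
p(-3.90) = -47.60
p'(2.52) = -9.18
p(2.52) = -11.75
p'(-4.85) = 24.72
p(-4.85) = -69.01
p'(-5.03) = 25.55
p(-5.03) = -73.53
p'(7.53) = -32.23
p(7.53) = -115.48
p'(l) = 2.41 - 4.6*l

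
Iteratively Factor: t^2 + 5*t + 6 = (t + 3)*(t + 2)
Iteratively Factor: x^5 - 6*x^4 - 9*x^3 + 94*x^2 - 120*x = (x)*(x^4 - 6*x^3 - 9*x^2 + 94*x - 120) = x*(x - 2)*(x^3 - 4*x^2 - 17*x + 60) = x*(x - 5)*(x - 2)*(x^2 + x - 12) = x*(x - 5)*(x - 2)*(x + 4)*(x - 3)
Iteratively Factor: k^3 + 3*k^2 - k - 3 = (k + 3)*(k^2 - 1) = (k + 1)*(k + 3)*(k - 1)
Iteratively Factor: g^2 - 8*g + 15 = (g - 5)*(g - 3)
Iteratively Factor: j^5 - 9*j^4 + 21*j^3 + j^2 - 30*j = (j)*(j^4 - 9*j^3 + 21*j^2 + j - 30) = j*(j + 1)*(j^3 - 10*j^2 + 31*j - 30) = j*(j - 5)*(j + 1)*(j^2 - 5*j + 6) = j*(j - 5)*(j - 3)*(j + 1)*(j - 2)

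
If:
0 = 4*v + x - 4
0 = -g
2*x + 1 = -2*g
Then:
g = 0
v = 9/8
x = -1/2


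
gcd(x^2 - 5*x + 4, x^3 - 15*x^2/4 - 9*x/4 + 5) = x^2 - 5*x + 4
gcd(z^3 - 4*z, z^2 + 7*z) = z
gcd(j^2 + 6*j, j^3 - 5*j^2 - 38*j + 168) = j + 6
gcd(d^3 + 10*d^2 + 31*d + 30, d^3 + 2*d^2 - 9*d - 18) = d^2 + 5*d + 6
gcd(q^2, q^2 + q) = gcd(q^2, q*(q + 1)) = q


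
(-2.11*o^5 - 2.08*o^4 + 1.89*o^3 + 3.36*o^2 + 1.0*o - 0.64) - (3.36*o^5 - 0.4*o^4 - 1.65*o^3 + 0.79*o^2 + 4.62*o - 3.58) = -5.47*o^5 - 1.68*o^4 + 3.54*o^3 + 2.57*o^2 - 3.62*o + 2.94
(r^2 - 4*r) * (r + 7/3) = r^3 - 5*r^2/3 - 28*r/3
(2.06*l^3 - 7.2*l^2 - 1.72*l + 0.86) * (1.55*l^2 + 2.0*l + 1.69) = 3.193*l^5 - 7.04*l^4 - 13.5846*l^3 - 14.275*l^2 - 1.1868*l + 1.4534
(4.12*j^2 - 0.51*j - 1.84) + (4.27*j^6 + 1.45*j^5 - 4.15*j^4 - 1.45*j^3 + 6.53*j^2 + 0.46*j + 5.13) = 4.27*j^6 + 1.45*j^5 - 4.15*j^4 - 1.45*j^3 + 10.65*j^2 - 0.05*j + 3.29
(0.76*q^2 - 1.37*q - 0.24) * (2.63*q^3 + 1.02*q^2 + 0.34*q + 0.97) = 1.9988*q^5 - 2.8279*q^4 - 1.7702*q^3 + 0.0265999999999999*q^2 - 1.4105*q - 0.2328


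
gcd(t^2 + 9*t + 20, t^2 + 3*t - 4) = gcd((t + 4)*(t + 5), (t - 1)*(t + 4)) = t + 4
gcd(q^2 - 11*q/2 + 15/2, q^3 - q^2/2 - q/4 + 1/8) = 1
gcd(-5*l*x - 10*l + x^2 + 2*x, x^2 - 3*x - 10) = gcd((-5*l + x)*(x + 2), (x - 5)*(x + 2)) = x + 2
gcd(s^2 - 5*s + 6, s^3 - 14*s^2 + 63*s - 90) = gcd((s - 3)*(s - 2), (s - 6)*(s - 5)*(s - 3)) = s - 3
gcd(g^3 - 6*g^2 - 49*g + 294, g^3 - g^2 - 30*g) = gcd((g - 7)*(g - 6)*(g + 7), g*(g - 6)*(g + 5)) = g - 6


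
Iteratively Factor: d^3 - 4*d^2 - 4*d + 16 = (d + 2)*(d^2 - 6*d + 8) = (d - 4)*(d + 2)*(d - 2)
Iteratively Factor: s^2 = (s)*(s)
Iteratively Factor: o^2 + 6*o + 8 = (o + 4)*(o + 2)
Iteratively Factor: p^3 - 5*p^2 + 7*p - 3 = (p - 1)*(p^2 - 4*p + 3) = (p - 3)*(p - 1)*(p - 1)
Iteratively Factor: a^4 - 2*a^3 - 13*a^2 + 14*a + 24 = (a + 3)*(a^3 - 5*a^2 + 2*a + 8) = (a - 4)*(a + 3)*(a^2 - a - 2) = (a - 4)*(a - 2)*(a + 3)*(a + 1)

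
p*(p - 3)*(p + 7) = p^3 + 4*p^2 - 21*p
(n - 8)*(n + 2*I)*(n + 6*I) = n^3 - 8*n^2 + 8*I*n^2 - 12*n - 64*I*n + 96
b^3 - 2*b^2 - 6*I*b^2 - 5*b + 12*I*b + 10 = (b - 2)*(b - 5*I)*(b - I)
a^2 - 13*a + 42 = (a - 7)*(a - 6)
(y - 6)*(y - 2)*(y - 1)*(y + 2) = y^4 - 7*y^3 + 2*y^2 + 28*y - 24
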